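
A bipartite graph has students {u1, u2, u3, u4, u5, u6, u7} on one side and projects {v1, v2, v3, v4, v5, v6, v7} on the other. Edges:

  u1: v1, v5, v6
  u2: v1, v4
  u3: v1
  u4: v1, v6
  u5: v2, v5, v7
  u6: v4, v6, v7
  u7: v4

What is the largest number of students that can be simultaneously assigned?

6

Unit-capacity flow: source→left, listed edges, right→sink; max matching = max flow.
Augmenting path u1→v1 (+1); matched 1.
Augmenting path u2→v4 (+1); matched 2.
Augmenting path u4→v6 (+1); matched 3.
Augmenting path u5→v2 (+1); matched 4.
Augmenting path u6→v7 (+1); matched 5.
Augmenting path u3→v1→u1→v5 (+1); matched 6.
No augmenting path remains; maximum matching = 6.
König certificate: {u1, u4, u5, u6, v1, v4} is a vertex cover of size 6 (every listed pair touches it), so no matching can be larger.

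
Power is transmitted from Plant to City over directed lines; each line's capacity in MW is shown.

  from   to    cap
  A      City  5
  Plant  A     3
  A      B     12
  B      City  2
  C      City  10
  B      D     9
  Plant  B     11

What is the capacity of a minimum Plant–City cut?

5

Augment Plant→A→City: bottleneck 3, flow now 3.
Augment Plant→B→City: bottleneck 2, flow now 5.
No augmenting path remains; maximum flow = 5.
By max-flow min-cut, the minimum cut capacity equals the max flow.
In the residual graph, reachable from Plant: {Plant, B, D}.
Min-cut edges: Plant→A (3), B→City (2); capacity 3 + 2 = 5.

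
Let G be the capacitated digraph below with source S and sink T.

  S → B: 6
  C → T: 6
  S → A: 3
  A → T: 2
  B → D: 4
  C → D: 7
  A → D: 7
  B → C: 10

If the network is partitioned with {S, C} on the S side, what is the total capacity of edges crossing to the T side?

22

Edges leaving {S, C}: S→A (3), S→B (6), C→D (7), C→T (6).
Cut capacity = 3 + 6 + 7 + 6 = 22.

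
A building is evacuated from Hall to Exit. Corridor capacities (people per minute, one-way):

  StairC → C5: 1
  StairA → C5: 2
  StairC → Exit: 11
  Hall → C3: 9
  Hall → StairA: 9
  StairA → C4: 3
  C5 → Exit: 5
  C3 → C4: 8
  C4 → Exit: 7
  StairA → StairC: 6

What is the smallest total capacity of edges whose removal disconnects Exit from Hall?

Augment Hall→C3→C4→Exit: bottleneck 7, flow now 7.
Augment Hall→StairA→StairC→Exit: bottleneck 6, flow now 13.
Augment Hall→StairA→C5→Exit: bottleneck 2, flow now 15.
No augmenting path remains; maximum flow = 15.
By max-flow min-cut, the minimum cut capacity equals the max flow.
In the residual graph, reachable from Hall: {Hall, C3, StairA, C4}.
Min-cut edges: StairA→StairC (6), StairA→C5 (2), C4→Exit (7); capacity 6 + 2 + 7 = 15.

15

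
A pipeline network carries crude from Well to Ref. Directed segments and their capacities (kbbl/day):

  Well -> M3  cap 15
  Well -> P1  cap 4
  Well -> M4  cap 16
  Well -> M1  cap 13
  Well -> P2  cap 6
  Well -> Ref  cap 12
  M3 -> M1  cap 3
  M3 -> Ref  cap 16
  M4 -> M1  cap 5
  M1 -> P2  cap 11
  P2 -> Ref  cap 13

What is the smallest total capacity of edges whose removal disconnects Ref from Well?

Augment Well→Ref: bottleneck 12, flow now 12.
Augment Well→M3→Ref: bottleneck 15, flow now 27.
Augment Well→P2→Ref: bottleneck 6, flow now 33.
Augment Well→M1→P2→Ref: bottleneck 7, flow now 40.
No augmenting path remains; maximum flow = 40.
By max-flow min-cut, the minimum cut capacity equals the max flow.
In the residual graph, reachable from Well: {Well, P1, M4, M1, P2}.
Min-cut edges: Well→M3 (15), Well→Ref (12), P2→Ref (13); capacity 15 + 12 + 13 = 40.

40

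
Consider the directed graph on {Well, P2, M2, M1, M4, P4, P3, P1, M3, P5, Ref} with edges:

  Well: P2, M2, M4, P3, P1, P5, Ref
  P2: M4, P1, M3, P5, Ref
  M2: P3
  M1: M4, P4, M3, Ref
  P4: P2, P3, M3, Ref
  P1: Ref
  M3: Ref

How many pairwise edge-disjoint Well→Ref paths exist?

3

Assign every edge capacity 1; by Menger, the answer equals the max flow.
Path Well→Ref (+1); total 1.
Path Well→P2→Ref (+1); total 2.
Path Well→P1→Ref (+1); total 3.
No residual Well→Ref path; max flow = 3.
Certifying cut of size 3: {Well→P1, Well→P2, Well→Ref}.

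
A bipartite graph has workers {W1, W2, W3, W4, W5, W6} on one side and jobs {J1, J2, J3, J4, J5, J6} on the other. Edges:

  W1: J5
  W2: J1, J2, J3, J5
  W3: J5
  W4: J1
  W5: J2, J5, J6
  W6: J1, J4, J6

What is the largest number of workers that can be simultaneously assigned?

5

Unit-capacity flow: source→left, listed edges, right→sink; max matching = max flow.
Augmenting path W1→J5 (+1); matched 1.
Augmenting path W2→J1 (+1); matched 2.
Augmenting path W5→J2 (+1); matched 3.
Augmenting path W6→J4 (+1); matched 4.
Augmenting path W4→J1→W2→J3 (+1); matched 5.
No augmenting path remains; maximum matching = 5.
König certificate: {W2, W4, W5, W6, J5} is a vertex cover of size 5 (every listed pair touches it), so no matching can be larger.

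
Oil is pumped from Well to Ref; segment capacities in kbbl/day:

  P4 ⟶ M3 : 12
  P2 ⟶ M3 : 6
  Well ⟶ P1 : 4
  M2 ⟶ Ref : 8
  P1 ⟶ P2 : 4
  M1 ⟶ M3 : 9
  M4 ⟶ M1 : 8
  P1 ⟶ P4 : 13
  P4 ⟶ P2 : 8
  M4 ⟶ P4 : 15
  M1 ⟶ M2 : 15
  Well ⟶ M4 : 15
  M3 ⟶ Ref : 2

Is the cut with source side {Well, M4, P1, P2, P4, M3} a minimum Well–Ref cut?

Given cut capacity: 8 + 2 = 10.
Augment Well→M4→M1→M3→Ref: bottleneck 2, flow now 2.
Augment Well→M4→M1→M2→Ref: bottleneck 6, flow now 8.
Augment Well→M4→P4→M3→M1→M2→Ref: bottleneck 2, flow now 10. (uses reverse residual edge)
No augmenting path remains; maximum flow = 10.
Cut capacity 10 equals the max flow, so it is a minimum cut.

Yes — it is a minimum cut (capacity 10).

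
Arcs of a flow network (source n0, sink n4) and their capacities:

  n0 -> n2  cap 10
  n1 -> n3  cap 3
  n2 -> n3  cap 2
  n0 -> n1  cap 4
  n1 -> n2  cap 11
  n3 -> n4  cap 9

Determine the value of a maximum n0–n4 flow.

Augment n0→n1→n3→n4: bottleneck 3, flow now 3.
Augment n0→n2→n3→n4: bottleneck 2, flow now 5.
No augmenting path remains; maximum flow = 5.
In the residual graph, reachable from n0: {n0, n1, n2}.
Min-cut edges: n1→n3 (3), n2→n3 (2); capacity 3 + 2 = 5.
This cut is saturated, so no flow can exceed 5.

5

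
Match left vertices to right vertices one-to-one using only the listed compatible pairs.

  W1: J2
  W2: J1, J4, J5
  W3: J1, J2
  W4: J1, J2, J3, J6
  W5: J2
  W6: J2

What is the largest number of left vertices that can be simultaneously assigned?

Unit-capacity flow: source→left, listed edges, right→sink; max matching = max flow.
Augmenting path W1→J2 (+1); matched 1.
Augmenting path W2→J1 (+1); matched 2.
Augmenting path W4→J3 (+1); matched 3.
Augmenting path W3→J1→W2→J4 (+1); matched 4.
No augmenting path remains; maximum matching = 4.
König certificate: {W2, W3, W4, J2} is a vertex cover of size 4 (every listed pair touches it), so no matching can be larger.

4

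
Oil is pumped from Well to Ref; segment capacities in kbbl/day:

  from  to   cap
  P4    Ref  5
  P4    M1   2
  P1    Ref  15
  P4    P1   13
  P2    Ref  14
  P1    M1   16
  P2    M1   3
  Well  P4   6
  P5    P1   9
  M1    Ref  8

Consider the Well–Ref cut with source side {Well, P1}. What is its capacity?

37

Edges leaving {Well, P1}: Well→P4 (6), P1→M1 (16), P1→Ref (15).
Cut capacity = 6 + 16 + 15 = 37.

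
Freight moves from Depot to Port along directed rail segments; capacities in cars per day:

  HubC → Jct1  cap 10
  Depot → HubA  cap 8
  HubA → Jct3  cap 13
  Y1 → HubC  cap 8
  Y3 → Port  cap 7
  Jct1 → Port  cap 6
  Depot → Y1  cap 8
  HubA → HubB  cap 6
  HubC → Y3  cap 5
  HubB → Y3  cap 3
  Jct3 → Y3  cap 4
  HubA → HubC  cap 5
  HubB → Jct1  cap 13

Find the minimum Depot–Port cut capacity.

13

Augment Depot→HubA→HubB→Y3→Port: bottleneck 3, flow now 3.
Augment Depot→HubA→HubB→Jct1→Port: bottleneck 3, flow now 6.
Augment Depot→HubA→HubC→Y3→Port: bottleneck 2, flow now 8.
Augment Depot→Y1→HubC→Y3→Port: bottleneck 2, flow now 10.
Augment Depot→Y1→HubC→Jct1→Port: bottleneck 3, flow now 13.
No augmenting path remains; maximum flow = 13.
By max-flow min-cut, the minimum cut capacity equals the max flow.
In the residual graph, reachable from Depot: {Depot, HubA, Y1, HubB, HubC, Jct3, Y3, Jct1}.
Min-cut edges: Y3→Port (7), Jct1→Port (6); capacity 7 + 6 = 13.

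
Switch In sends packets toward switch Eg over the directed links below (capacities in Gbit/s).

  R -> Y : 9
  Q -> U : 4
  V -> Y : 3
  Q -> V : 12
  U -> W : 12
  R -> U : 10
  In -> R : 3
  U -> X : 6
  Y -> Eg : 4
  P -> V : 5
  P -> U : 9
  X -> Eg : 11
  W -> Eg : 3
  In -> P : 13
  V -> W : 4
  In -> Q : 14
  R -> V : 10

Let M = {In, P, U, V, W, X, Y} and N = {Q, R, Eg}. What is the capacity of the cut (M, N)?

Edges leaving {In, P, U, V, W, X, Y}: In→Q (14), In→R (3), W→Eg (3), X→Eg (11), Y→Eg (4).
Cut capacity = 14 + 3 + 3 + 11 + 4 = 35.

35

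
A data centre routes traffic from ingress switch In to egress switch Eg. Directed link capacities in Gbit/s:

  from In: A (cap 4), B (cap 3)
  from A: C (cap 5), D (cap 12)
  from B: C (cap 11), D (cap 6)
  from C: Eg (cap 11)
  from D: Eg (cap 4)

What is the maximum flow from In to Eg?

7

Augment In→A→C→Eg: bottleneck 4, flow now 4.
Augment In→B→C→Eg: bottleneck 3, flow now 7.
No augmenting path remains; maximum flow = 7.
In the residual graph, reachable from In: {In}.
Min-cut edges: In→A (4), In→B (3); capacity 4 + 3 = 7.
This cut is saturated, so no flow can exceed 7.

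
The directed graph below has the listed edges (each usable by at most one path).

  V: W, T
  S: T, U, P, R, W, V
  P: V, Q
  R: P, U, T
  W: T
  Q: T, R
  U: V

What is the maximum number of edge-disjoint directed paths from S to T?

5

Assign every edge capacity 1; by Menger, the answer equals the max flow.
Path S→T (+1); total 1.
Path S→R→T (+1); total 2.
Path S→V→T (+1); total 3.
Path S→W→T (+1); total 4.
Path S→P→Q→T (+1); total 5.
No residual S→T path; max flow = 5.
Certifying cut of size 5: {S→P, S→R, S→T, V→T, W→T}.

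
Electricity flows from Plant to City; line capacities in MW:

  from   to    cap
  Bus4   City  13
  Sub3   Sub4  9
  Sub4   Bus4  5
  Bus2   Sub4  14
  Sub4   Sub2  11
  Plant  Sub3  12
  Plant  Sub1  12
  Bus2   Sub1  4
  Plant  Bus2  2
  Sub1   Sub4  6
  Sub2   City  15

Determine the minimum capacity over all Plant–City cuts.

Augment Plant→Sub3→Sub4→Bus4→City: bottleneck 5, flow now 5.
Augment Plant→Sub3→Sub4→Sub2→City: bottleneck 4, flow now 9.
Augment Plant→Sub1→Sub4→Sub2→City: bottleneck 6, flow now 15.
Augment Plant→Bus2→Sub4→Sub2→City: bottleneck 1, flow now 16.
No augmenting path remains; maximum flow = 16.
By max-flow min-cut, the minimum cut capacity equals the max flow.
In the residual graph, reachable from Plant: {Plant, Sub3, Sub1, Bus2, Sub4}.
Min-cut edges: Sub4→Bus4 (5), Sub4→Sub2 (11); capacity 5 + 11 = 16.

16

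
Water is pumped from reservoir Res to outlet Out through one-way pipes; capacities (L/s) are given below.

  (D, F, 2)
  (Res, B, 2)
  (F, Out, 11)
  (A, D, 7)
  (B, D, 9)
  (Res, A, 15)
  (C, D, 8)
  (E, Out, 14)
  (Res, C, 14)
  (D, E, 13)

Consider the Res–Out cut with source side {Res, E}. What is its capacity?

45

Edges leaving {Res, E}: Res→A (15), Res→B (2), Res→C (14), E→Out (14).
Cut capacity = 15 + 2 + 14 + 14 = 45.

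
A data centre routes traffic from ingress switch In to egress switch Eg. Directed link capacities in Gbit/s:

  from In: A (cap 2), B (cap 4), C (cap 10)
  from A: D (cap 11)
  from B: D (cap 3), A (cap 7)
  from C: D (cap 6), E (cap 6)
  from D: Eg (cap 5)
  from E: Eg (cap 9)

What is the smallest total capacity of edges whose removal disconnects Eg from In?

11

Augment In→A→D→Eg: bottleneck 2, flow now 2.
Augment In→B→D→Eg: bottleneck 3, flow now 5.
Augment In→C→E→Eg: bottleneck 6, flow now 11.
No augmenting path remains; maximum flow = 11.
By max-flow min-cut, the minimum cut capacity equals the max flow.
In the residual graph, reachable from In: {In, A, B, C, D}.
Min-cut edges: C→E (6), D→Eg (5); capacity 6 + 5 = 11.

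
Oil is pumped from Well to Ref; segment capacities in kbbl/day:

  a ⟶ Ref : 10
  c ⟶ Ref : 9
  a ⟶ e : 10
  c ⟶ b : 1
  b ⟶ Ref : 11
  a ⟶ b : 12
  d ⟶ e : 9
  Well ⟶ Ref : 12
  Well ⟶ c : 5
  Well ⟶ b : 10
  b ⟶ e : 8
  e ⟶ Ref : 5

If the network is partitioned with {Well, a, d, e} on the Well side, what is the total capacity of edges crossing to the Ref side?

54

Edges leaving {Well, a, d, e}: Well→b (10), Well→c (5), Well→Ref (12), a→b (12), a→Ref (10), e→Ref (5).
Cut capacity = 10 + 5 + 12 + 12 + 10 + 5 = 54.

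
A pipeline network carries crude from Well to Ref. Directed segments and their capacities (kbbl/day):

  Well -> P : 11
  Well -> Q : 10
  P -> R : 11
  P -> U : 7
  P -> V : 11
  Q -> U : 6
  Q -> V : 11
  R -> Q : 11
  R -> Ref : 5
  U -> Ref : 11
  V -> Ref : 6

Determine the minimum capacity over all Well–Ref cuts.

Augment Well→P→R→Ref: bottleneck 5, flow now 5.
Augment Well→P→U→Ref: bottleneck 6, flow now 11.
Augment Well→Q→U→Ref: bottleneck 5, flow now 16.
Augment Well→Q→V→Ref: bottleneck 5, flow now 21.
No augmenting path remains; maximum flow = 21.
By max-flow min-cut, the minimum cut capacity equals the max flow.
In the residual graph, reachable from Well: {Well}.
Min-cut edges: Well→P (11), Well→Q (10); capacity 11 + 10 = 21.

21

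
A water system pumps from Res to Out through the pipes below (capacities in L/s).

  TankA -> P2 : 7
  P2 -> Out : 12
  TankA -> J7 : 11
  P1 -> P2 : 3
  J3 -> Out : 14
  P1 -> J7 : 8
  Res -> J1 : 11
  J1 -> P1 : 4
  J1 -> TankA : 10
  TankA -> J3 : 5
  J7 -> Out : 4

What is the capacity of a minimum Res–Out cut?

Augment Res→J1→P1→P2→Out: bottleneck 3, flow now 3.
Augment Res→J1→P1→J7→Out: bottleneck 1, flow now 4.
Augment Res→J1→TankA→J3→Out: bottleneck 5, flow now 9.
Augment Res→J1→TankA→P2→Out: bottleneck 2, flow now 11.
No augmenting path remains; maximum flow = 11.
By max-flow min-cut, the minimum cut capacity equals the max flow.
In the residual graph, reachable from Res: {Res}.
Min-cut edges: Res→J1 (11); capacity 11 = 11.

11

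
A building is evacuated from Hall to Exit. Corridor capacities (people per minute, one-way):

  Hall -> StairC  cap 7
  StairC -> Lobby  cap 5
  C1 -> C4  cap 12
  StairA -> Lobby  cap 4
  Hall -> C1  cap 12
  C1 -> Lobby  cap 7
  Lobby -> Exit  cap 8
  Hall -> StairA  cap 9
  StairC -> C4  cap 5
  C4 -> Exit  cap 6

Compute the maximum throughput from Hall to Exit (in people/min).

Augment Hall→C1→C4→Exit: bottleneck 6, flow now 6.
Augment Hall→C1→Lobby→Exit: bottleneck 6, flow now 12.
Augment Hall→StairA→Lobby→Exit: bottleneck 2, flow now 14.
No augmenting path remains; maximum flow = 14.
In the residual graph, reachable from Hall: {Hall, C1, StairA, StairC, C4, Lobby}.
Min-cut edges: C4→Exit (6), Lobby→Exit (8); capacity 6 + 8 = 14.
This cut is saturated, so no flow can exceed 14.

14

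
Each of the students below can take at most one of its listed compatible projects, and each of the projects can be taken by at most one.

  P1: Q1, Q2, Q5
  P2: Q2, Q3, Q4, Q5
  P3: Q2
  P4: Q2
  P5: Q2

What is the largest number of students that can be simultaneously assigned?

Unit-capacity flow: source→left, listed edges, right→sink; max matching = max flow.
Augmenting path P1→Q1 (+1); matched 1.
Augmenting path P2→Q2 (+1); matched 2.
Augmenting path P3→Q2→P2→Q3 (+1); matched 3.
No augmenting path remains; maximum matching = 3.
König certificate: {P1, P2, Q2} is a vertex cover of size 3 (every listed pair touches it), so no matching can be larger.

3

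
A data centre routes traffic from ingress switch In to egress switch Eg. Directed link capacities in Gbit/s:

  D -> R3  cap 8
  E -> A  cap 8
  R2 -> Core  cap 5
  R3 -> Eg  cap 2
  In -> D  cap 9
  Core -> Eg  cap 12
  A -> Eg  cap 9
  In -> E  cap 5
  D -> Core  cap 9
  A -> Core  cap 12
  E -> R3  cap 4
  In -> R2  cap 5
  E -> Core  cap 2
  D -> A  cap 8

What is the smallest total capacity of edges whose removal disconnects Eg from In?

Augment In→D→A→Eg: bottleneck 8, flow now 8.
Augment In→D→R3→Eg: bottleneck 1, flow now 9.
Augment In→E→A→Eg: bottleneck 1, flow now 10.
Augment In→E→R3→Eg: bottleneck 1, flow now 11.
Augment In→E→Core→Eg: bottleneck 2, flow now 13.
Augment In→R2→Core→Eg: bottleneck 5, flow now 18.
Augment In→E→A→Core→Eg: bottleneck 1, flow now 19.
No augmenting path remains; maximum flow = 19.
By max-flow min-cut, the minimum cut capacity equals the max flow.
In the residual graph, reachable from In: {In}.
Min-cut edges: In→D (9), In→E (5), In→R2 (5); capacity 9 + 5 + 5 = 19.

19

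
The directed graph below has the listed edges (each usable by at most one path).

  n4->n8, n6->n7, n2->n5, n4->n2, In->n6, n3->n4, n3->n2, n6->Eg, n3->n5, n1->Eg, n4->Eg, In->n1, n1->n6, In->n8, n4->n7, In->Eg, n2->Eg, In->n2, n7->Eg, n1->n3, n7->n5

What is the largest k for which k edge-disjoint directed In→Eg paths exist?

Assign every edge capacity 1; by Menger, the answer equals the max flow.
Path In→Eg (+1); total 1.
Path In→n1→Eg (+1); total 2.
Path In→n2→Eg (+1); total 3.
Path In→n6→Eg (+1); total 4.
No residual In→Eg path; max flow = 4.
Certifying cut of size 4: {In→Eg, In→n1, In→n2, In→n6}.

4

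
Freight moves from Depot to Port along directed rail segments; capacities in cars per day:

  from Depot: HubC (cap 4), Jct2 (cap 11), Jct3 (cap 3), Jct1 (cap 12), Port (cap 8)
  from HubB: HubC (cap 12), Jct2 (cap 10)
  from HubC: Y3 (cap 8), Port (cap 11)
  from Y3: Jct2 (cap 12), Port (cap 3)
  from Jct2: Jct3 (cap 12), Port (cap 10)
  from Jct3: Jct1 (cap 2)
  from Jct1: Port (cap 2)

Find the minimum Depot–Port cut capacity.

Augment Depot→Port: bottleneck 8, flow now 8.
Augment Depot→HubC→Port: bottleneck 4, flow now 12.
Augment Depot→Jct2→Port: bottleneck 10, flow now 22.
Augment Depot→Jct1→Port: bottleneck 2, flow now 24.
No augmenting path remains; maximum flow = 24.
By max-flow min-cut, the minimum cut capacity equals the max flow.
In the residual graph, reachable from Depot: {Depot, Jct2, Jct3, Jct1}.
Min-cut edges: Depot→HubC (4), Depot→Port (8), Jct2→Port (10), Jct1→Port (2); capacity 4 + 8 + 10 + 2 = 24.

24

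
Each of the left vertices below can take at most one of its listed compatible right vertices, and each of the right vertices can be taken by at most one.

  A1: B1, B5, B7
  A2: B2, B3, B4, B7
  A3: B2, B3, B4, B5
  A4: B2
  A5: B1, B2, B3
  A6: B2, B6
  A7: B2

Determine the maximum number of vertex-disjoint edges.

6

Unit-capacity flow: source→left, listed edges, right→sink; max matching = max flow.
Augmenting path A1→B1 (+1); matched 1.
Augmenting path A2→B2 (+1); matched 2.
Augmenting path A3→B3 (+1); matched 3.
Augmenting path A6→B6 (+1); matched 4.
Augmenting path A4→B2→A2→B4 (+1); matched 5.
Augmenting path A5→B1→A1→B5 (+1); matched 6.
No augmenting path remains; maximum matching = 6.
König certificate: {A1, A2, A3, A5, A6, B2} is a vertex cover of size 6 (every listed pair touches it), so no matching can be larger.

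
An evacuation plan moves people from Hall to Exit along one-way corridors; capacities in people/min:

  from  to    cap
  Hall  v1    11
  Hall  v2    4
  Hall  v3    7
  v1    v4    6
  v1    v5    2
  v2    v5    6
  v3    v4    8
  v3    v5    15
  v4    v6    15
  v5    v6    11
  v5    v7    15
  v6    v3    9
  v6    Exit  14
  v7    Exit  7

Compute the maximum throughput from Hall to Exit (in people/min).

19

Augment Hall→v1→v4→v6→Exit: bottleneck 6, flow now 6.
Augment Hall→v1→v5→v6→Exit: bottleneck 2, flow now 8.
Augment Hall→v2→v5→v6→Exit: bottleneck 4, flow now 12.
Augment Hall→v3→v4→v6→Exit: bottleneck 2, flow now 14.
Augment Hall→v3→v5→v7→Exit: bottleneck 5, flow now 19.
No augmenting path remains; maximum flow = 19.
In the residual graph, reachable from Hall: {Hall, v1}.
Min-cut edges: Hall→v2 (4), Hall→v3 (7), v1→v4 (6), v1→v5 (2); capacity 4 + 7 + 6 + 2 = 19.
This cut is saturated, so no flow can exceed 19.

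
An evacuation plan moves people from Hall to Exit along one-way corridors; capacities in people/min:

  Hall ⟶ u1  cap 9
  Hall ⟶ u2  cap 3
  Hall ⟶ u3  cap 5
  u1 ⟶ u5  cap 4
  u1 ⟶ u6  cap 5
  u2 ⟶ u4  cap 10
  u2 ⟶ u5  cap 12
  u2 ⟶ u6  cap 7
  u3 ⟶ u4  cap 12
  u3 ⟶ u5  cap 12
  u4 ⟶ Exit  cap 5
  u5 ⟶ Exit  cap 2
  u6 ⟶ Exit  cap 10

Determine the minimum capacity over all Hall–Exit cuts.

15

Augment Hall→u1→u5→Exit: bottleneck 2, flow now 2.
Augment Hall→u1→u6→Exit: bottleneck 5, flow now 7.
Augment Hall→u2→u4→Exit: bottleneck 3, flow now 10.
Augment Hall→u3→u4→Exit: bottleneck 2, flow now 12.
Augment Hall→u3→u4→u2→u6→Exit: bottleneck 3, flow now 15. (uses reverse residual edge)
No augmenting path remains; maximum flow = 15.
By max-flow min-cut, the minimum cut capacity equals the max flow.
In the residual graph, reachable from Hall: {Hall, u1, u5}.
Min-cut edges: Hall→u2 (3), Hall→u3 (5), u1→u6 (5), u5→Exit (2); capacity 3 + 5 + 5 + 2 = 15.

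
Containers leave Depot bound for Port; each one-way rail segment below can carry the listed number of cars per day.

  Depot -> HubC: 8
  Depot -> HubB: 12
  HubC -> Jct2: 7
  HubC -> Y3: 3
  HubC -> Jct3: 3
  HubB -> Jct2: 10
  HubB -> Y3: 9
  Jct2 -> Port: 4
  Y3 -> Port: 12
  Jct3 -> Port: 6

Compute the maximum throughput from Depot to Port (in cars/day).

19

Augment Depot→HubC→Jct2→Port: bottleneck 4, flow now 4.
Augment Depot→HubC→Y3→Port: bottleneck 3, flow now 7.
Augment Depot→HubC→Jct3→Port: bottleneck 1, flow now 8.
Augment Depot→HubB→Y3→Port: bottleneck 9, flow now 17.
Augment Depot→HubB→Jct2→HubC→Jct3→Port: bottleneck 2, flow now 19. (uses reverse residual edge)
No augmenting path remains; maximum flow = 19.
In the residual graph, reachable from Depot: {Depot, HubC, HubB, Jct2}.
Min-cut edges: HubC→Y3 (3), HubC→Jct3 (3), HubB→Y3 (9), Jct2→Port (4); capacity 3 + 3 + 9 + 4 = 19.
This cut is saturated, so no flow can exceed 19.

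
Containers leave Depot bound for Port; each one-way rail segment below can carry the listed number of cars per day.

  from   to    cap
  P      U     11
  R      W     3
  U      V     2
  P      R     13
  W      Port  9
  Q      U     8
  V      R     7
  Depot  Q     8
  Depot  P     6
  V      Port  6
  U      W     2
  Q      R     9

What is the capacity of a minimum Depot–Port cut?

Augment Depot→P→R→W→Port: bottleneck 3, flow now 3.
Augment Depot→P→U→V→Port: bottleneck 2, flow now 5.
Augment Depot→P→U→W→Port: bottleneck 1, flow now 6.
Augment Depot→Q→U→W→Port: bottleneck 1, flow now 7.
No augmenting path remains; maximum flow = 7.
By max-flow min-cut, the minimum cut capacity equals the max flow.
In the residual graph, reachable from Depot: {Depot, P, Q, R, U}.
Min-cut edges: R→W (3), U→V (2), U→W (2); capacity 3 + 2 + 2 = 7.

7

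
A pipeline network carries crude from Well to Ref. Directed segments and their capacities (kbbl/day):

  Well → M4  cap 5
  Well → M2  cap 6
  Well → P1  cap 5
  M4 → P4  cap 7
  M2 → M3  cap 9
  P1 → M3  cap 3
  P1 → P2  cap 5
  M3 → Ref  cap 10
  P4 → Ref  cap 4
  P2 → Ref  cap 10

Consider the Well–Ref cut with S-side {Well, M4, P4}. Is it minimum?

Yes — it is a minimum cut (capacity 15).

Given cut capacity: 6 + 5 + 4 = 15.
Augment Well→M4→P4→Ref: bottleneck 4, flow now 4.
Augment Well→M2→M3→Ref: bottleneck 6, flow now 10.
Augment Well→P1→M3→Ref: bottleneck 3, flow now 13.
Augment Well→P1→P2→Ref: bottleneck 2, flow now 15.
No augmenting path remains; maximum flow = 15.
Cut capacity 15 equals the max flow, so it is a minimum cut.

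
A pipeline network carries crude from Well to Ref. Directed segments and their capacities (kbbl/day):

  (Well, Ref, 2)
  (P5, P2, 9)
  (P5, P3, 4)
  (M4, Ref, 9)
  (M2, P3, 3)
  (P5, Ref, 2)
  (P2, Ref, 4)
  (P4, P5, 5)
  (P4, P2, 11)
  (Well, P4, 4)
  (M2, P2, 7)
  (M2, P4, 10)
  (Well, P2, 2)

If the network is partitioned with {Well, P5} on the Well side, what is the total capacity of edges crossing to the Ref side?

23

Edges leaving {Well, P5}: Well→P4 (4), Well→P2 (2), Well→Ref (2), P5→P3 (4), P5→P2 (9), P5→Ref (2).
Cut capacity = 4 + 2 + 2 + 4 + 9 + 2 = 23.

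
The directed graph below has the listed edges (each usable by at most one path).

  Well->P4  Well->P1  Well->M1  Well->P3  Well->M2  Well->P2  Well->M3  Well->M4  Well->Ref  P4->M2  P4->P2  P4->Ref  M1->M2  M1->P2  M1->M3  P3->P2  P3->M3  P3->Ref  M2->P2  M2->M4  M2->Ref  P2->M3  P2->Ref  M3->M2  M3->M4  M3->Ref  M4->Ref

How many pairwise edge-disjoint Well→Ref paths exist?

Assign every edge capacity 1; by Menger, the answer equals the max flow.
Path Well→Ref (+1); total 1.
Path Well→P4→Ref (+1); total 2.
Path Well→P3→Ref (+1); total 3.
Path Well→M2→Ref (+1); total 4.
Path Well→P2→Ref (+1); total 5.
Path Well→M3→Ref (+1); total 6.
Path Well→M4→Ref (+1); total 7.
No residual Well→Ref path; max flow = 7.
Certifying cut of size 7: {M2→Ref, M3→Ref, M4→Ref, P2→Ref, Well→P3, Well→P4, Well→Ref}.

7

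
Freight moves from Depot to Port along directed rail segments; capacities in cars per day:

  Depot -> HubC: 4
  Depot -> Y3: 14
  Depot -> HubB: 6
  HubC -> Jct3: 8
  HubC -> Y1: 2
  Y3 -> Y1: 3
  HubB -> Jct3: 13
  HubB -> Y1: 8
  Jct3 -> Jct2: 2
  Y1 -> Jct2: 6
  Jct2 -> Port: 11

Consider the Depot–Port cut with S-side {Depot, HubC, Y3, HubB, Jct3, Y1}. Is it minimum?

Given cut capacity: 2 + 6 = 8.
Augment Depot→HubC→Jct3→Jct2→Port: bottleneck 2, flow now 2.
Augment Depot→HubC→Y1→Jct2→Port: bottleneck 2, flow now 4.
Augment Depot→Y3→Y1→Jct2→Port: bottleneck 3, flow now 7.
Augment Depot→HubB→Y1→Jct2→Port: bottleneck 1, flow now 8.
No augmenting path remains; maximum flow = 8.
Cut capacity 8 equals the max flow, so it is a minimum cut.

Yes — it is a minimum cut (capacity 8).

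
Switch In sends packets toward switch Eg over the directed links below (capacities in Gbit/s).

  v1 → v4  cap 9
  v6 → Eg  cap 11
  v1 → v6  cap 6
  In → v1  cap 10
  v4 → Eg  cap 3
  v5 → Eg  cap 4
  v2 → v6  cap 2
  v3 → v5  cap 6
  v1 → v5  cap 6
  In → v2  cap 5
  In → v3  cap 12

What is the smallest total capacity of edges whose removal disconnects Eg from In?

Augment In→v1→v4→Eg: bottleneck 3, flow now 3.
Augment In→v1→v5→Eg: bottleneck 4, flow now 7.
Augment In→v1→v6→Eg: bottleneck 3, flow now 10.
Augment In→v2→v6→Eg: bottleneck 2, flow now 12.
Augment In→v3→v5→v1→v6→Eg: bottleneck 3, flow now 15. (uses reverse residual edge)
No augmenting path remains; maximum flow = 15.
By max-flow min-cut, the minimum cut capacity equals the max flow.
In the residual graph, reachable from In: {In, v1, v2, v3, v4, v5}.
Min-cut edges: v1→v6 (6), v2→v6 (2), v4→Eg (3), v5→Eg (4); capacity 6 + 2 + 3 + 4 = 15.

15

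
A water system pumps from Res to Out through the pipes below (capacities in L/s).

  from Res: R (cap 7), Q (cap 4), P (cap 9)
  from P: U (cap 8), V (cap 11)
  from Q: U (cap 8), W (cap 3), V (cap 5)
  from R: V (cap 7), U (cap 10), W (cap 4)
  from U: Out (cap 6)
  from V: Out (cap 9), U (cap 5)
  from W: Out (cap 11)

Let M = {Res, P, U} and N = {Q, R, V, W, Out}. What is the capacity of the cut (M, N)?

Edges leaving {Res, P, U}: Res→Q (4), Res→R (7), P→V (11), U→Out (6).
Cut capacity = 4 + 7 + 11 + 6 = 28.

28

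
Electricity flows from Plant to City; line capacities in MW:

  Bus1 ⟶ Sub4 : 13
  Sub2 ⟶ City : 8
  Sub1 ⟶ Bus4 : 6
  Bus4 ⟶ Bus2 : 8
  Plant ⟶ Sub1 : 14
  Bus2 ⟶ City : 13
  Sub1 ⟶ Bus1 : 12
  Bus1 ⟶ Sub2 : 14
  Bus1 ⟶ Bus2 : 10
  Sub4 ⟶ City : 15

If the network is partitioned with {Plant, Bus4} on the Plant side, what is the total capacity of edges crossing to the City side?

22

Edges leaving {Plant, Bus4}: Plant→Sub1 (14), Bus4→Bus2 (8).
Cut capacity = 14 + 8 = 22.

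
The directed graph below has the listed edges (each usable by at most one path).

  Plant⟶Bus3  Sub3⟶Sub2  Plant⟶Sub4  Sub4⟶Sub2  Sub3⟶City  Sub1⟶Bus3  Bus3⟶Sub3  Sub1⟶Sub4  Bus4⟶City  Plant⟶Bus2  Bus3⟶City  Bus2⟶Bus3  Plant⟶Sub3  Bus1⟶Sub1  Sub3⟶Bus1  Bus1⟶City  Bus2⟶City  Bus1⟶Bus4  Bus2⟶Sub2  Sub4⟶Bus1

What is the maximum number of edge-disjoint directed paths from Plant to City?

Assign every edge capacity 1; by Menger, the answer equals the max flow.
Path Plant→Bus2→City (+1); total 1.
Path Plant→Sub3→City (+1); total 2.
Path Plant→Bus3→City (+1); total 3.
Path Plant→Sub4→Bus1→City (+1); total 4.
No residual Plant→City path; max flow = 4.
Certifying cut of size 4: {Plant→Bus2, Plant→Bus3, Plant→Sub3, Plant→Sub4}.

4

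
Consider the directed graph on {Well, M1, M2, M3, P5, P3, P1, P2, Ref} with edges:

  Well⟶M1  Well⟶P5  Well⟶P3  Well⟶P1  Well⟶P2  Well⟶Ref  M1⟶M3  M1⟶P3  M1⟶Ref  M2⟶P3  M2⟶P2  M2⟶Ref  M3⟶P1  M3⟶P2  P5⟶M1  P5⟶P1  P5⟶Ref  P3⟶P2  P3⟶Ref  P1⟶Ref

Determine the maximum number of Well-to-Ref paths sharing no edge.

Assign every edge capacity 1; by Menger, the answer equals the max flow.
Path Well→Ref (+1); total 1.
Path Well→M1→Ref (+1); total 2.
Path Well→P5→Ref (+1); total 3.
Path Well→P3→Ref (+1); total 4.
Path Well→P1→Ref (+1); total 5.
No residual Well→Ref path; max flow = 5.
Certifying cut of size 5: {Well→M1, Well→P1, Well→P3, Well→P5, Well→Ref}.

5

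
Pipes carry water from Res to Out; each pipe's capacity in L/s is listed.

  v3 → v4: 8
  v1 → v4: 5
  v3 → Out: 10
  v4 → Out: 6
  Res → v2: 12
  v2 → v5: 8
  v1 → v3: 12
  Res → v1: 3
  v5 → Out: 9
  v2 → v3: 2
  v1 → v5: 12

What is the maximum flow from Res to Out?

Augment Res→v1→v3→Out: bottleneck 3, flow now 3.
Augment Res→v2→v3→Out: bottleneck 2, flow now 5.
Augment Res→v2→v5→Out: bottleneck 8, flow now 13.
No augmenting path remains; maximum flow = 13.
In the residual graph, reachable from Res: {Res, v2}.
Min-cut edges: Res→v1 (3), v2→v3 (2), v2→v5 (8); capacity 3 + 2 + 8 = 13.
This cut is saturated, so no flow can exceed 13.

13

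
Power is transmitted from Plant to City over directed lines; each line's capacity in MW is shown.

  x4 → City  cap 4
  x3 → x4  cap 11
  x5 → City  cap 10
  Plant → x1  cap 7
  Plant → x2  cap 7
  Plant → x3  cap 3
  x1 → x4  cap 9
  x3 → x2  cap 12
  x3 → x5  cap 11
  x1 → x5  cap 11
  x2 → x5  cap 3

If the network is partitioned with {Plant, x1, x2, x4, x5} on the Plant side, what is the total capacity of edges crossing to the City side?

Edges leaving {Plant, x1, x2, x4, x5}: Plant→x3 (3), x4→City (4), x5→City (10).
Cut capacity = 3 + 4 + 10 = 17.

17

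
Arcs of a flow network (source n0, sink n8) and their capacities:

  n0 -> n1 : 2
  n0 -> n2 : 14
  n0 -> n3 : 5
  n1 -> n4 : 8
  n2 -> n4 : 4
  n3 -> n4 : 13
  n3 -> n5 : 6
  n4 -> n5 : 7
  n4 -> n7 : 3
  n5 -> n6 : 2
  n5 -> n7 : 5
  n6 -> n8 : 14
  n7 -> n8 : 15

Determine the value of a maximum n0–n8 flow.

Augment n0→n1→n4→n7→n8: bottleneck 2, flow now 2.
Augment n0→n2→n4→n7→n8: bottleneck 1, flow now 3.
Augment n0→n3→n5→n6→n8: bottleneck 2, flow now 5.
Augment n0→n3→n5→n7→n8: bottleneck 3, flow now 8.
Augment n0→n2→n4→n5→n7→n8: bottleneck 2, flow now 10.
No augmenting path remains; maximum flow = 10.
In the residual graph, reachable from n0: {n0, n1, n2, n3, n4, n5}.
Min-cut edges: n4→n7 (3), n5→n6 (2), n5→n7 (5); capacity 3 + 2 + 5 = 10.
This cut is saturated, so no flow can exceed 10.

10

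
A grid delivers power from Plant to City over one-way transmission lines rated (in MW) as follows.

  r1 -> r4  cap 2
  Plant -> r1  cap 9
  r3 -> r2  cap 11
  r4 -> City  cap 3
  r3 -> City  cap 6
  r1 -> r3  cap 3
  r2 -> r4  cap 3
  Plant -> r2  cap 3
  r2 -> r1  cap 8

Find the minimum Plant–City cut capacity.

6

Augment Plant→r1→r3→City: bottleneck 3, flow now 3.
Augment Plant→r1→r4→City: bottleneck 2, flow now 5.
Augment Plant→r2→r4→City: bottleneck 1, flow now 6.
No augmenting path remains; maximum flow = 6.
By max-flow min-cut, the minimum cut capacity equals the max flow.
In the residual graph, reachable from Plant: {Plant, r1, r2, r4}.
Min-cut edges: r1→r3 (3), r4→City (3); capacity 3 + 3 = 6.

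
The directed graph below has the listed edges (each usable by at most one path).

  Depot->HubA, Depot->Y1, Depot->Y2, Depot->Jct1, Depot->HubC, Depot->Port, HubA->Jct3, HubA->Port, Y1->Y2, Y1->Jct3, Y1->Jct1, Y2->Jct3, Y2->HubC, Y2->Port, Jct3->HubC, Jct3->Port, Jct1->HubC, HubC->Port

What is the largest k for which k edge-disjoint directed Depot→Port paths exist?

Assign every edge capacity 1; by Menger, the answer equals the max flow.
Path Depot→Port (+1); total 1.
Path Depot→HubA→Port (+1); total 2.
Path Depot→Y2→Port (+1); total 3.
Path Depot→HubC→Port (+1); total 4.
Path Depot→Y1→Jct3→Port (+1); total 5.
No residual Depot→Port path; max flow = 5.
Certifying cut of size 5: {Depot→HubA, Depot→Port, Depot→Y1, Depot→Y2, HubC→Port}.

5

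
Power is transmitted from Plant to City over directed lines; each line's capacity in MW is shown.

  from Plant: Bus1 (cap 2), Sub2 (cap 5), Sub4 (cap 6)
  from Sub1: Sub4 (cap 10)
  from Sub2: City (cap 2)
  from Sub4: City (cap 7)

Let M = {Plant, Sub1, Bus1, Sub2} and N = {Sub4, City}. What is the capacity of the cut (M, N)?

18

Edges leaving {Plant, Sub1, Bus1, Sub2}: Plant→Sub4 (6), Sub1→Sub4 (10), Sub2→City (2).
Cut capacity = 6 + 10 + 2 = 18.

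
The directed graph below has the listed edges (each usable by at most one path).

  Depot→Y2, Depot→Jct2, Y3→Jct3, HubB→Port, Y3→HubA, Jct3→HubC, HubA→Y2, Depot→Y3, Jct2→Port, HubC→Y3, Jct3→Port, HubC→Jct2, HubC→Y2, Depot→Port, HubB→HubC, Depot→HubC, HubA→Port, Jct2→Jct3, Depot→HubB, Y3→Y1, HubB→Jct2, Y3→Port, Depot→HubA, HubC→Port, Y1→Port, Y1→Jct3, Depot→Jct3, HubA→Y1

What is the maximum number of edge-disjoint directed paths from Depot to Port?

Assign every edge capacity 1; by Menger, the answer equals the max flow.
Path Depot→Port (+1); total 1.
Path Depot→Y3→Port (+1); total 2.
Path Depot→Jct2→Port (+1); total 3.
Path Depot→HubB→Port (+1); total 4.
Path Depot→HubA→Port (+1); total 5.
Path Depot→Jct3→Port (+1); total 6.
Path Depot→HubC→Port (+1); total 7.
No residual Depot→Port path; max flow = 7.
Certifying cut of size 7: {Depot→HubA, Depot→HubB, Depot→HubC, Depot→Jct2, Depot→Jct3, Depot→Port, Depot→Y3}.

7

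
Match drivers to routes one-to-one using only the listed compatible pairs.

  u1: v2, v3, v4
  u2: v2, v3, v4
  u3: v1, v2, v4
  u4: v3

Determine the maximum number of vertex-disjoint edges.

Unit-capacity flow: source→left, listed edges, right→sink; max matching = max flow.
Augmenting path u1→v2 (+1); matched 1.
Augmenting path u2→v3 (+1); matched 2.
Augmenting path u3→v1 (+1); matched 3.
Augmenting path u4→v3→u2→v4 (+1); matched 4.
No augmenting path remains; maximum matching = 4.
König certificate: {u1, u2, u3, u4} is a vertex cover of size 4 (every listed pair touches it), so no matching can be larger.

4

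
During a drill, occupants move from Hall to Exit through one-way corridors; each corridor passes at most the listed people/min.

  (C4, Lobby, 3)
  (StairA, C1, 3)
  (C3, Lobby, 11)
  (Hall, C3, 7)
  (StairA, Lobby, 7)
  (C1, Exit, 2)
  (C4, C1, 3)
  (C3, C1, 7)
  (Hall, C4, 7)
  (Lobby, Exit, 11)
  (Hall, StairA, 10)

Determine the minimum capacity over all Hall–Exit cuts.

13

Augment Hall→C4→Lobby→Exit: bottleneck 3, flow now 3.
Augment Hall→C4→C1→Exit: bottleneck 2, flow now 5.
Augment Hall→StairA→Lobby→Exit: bottleneck 7, flow now 12.
Augment Hall→C3→Lobby→Exit: bottleneck 1, flow now 13.
No augmenting path remains; maximum flow = 13.
By max-flow min-cut, the minimum cut capacity equals the max flow.
In the residual graph, reachable from Hall: {Hall, C4, StairA, C3, Lobby, C1}.
Min-cut edges: Lobby→Exit (11), C1→Exit (2); capacity 11 + 2 = 13.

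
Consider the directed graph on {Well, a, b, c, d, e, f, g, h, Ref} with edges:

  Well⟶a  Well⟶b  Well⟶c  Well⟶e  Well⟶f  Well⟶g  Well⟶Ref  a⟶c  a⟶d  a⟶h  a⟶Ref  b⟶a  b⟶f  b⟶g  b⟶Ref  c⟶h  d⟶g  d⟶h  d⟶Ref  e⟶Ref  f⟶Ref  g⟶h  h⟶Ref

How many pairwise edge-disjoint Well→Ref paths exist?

Assign every edge capacity 1; by Menger, the answer equals the max flow.
Path Well→Ref (+1); total 1.
Path Well→a→Ref (+1); total 2.
Path Well→b→Ref (+1); total 3.
Path Well→e→Ref (+1); total 4.
Path Well→f→Ref (+1); total 5.
Path Well→c→h→Ref (+1); total 6.
No residual Well→Ref path; max flow = 6.
Certifying cut of size 6: {Well→Ref, Well→a, Well→b, Well→e, Well→f, h→Ref}.

6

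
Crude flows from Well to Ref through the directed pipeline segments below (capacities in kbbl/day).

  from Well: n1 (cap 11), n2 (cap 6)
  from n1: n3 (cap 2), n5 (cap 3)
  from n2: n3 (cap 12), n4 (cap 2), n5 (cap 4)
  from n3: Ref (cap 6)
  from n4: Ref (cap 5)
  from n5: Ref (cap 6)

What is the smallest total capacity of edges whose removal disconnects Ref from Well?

11

Augment Well→n1→n3→Ref: bottleneck 2, flow now 2.
Augment Well→n1→n5→Ref: bottleneck 3, flow now 5.
Augment Well→n2→n3→Ref: bottleneck 4, flow now 9.
Augment Well→n2→n4→Ref: bottleneck 2, flow now 11.
No augmenting path remains; maximum flow = 11.
By max-flow min-cut, the minimum cut capacity equals the max flow.
In the residual graph, reachable from Well: {Well, n1}.
Min-cut edges: Well→n2 (6), n1→n3 (2), n1→n5 (3); capacity 6 + 2 + 3 = 11.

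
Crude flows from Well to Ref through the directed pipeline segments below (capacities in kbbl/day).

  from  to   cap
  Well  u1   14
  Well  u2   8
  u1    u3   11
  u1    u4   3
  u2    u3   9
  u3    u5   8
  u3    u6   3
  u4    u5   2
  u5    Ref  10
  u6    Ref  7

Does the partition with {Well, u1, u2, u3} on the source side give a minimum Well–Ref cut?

Given cut capacity: 3 + 8 + 3 = 14.
Augment Well→u1→u3→u5→Ref: bottleneck 8, flow now 8.
Augment Well→u1→u3→u6→Ref: bottleneck 3, flow now 11.
Augment Well→u1→u4→u5→Ref: bottleneck 2, flow now 13.
No augmenting path remains; maximum flow = 13.
In the residual graph, reachable from Well: {Well, u1, u2, u3, u4}.
Min-cut edges: u3→u5 (8), u3→u6 (3), u4→u5 (2); capacity 8 + 3 + 2 = 13.
Cut capacity 14 exceeds the max flow 13, so it is not minimum.

No — its capacity is 14, but the minimum cut has capacity 13.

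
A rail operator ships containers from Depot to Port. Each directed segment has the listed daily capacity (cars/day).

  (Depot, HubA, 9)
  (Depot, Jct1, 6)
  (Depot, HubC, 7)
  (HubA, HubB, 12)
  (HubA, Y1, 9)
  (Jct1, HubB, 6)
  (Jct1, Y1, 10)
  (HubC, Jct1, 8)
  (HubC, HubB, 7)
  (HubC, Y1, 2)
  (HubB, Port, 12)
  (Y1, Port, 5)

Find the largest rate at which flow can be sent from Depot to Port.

Augment Depot→HubA→HubB→Port: bottleneck 9, flow now 9.
Augment Depot→Jct1→HubB→Port: bottleneck 3, flow now 12.
Augment Depot→Jct1→Y1→Port: bottleneck 3, flow now 15.
Augment Depot→HubC→Y1→Port: bottleneck 2, flow now 17.
No augmenting path remains; maximum flow = 17.
In the residual graph, reachable from Depot: {Depot, HubA, Jct1, HubC, HubB, Y1}.
Min-cut edges: HubB→Port (12), Y1→Port (5); capacity 12 + 5 = 17.
This cut is saturated, so no flow can exceed 17.

17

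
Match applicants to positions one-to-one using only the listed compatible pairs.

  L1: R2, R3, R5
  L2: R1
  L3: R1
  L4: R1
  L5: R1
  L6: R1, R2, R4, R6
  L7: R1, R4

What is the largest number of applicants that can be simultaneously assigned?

4

Unit-capacity flow: source→left, listed edges, right→sink; max matching = max flow.
Augmenting path L1→R2 (+1); matched 1.
Augmenting path L2→R1 (+1); matched 2.
Augmenting path L6→R4 (+1); matched 3.
Augmenting path L7→R4→L6→R6 (+1); matched 4.
No augmenting path remains; maximum matching = 4.
König certificate: {L1, L6, L7, R1} is a vertex cover of size 4 (every listed pair touches it), so no matching can be larger.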